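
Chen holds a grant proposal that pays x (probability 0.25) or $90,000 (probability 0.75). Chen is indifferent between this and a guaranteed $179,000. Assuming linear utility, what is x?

0.25·x + 0.75·90000 = 179000
0.25·x = 179000 − 67500 = 111500
x = 111500 / 0.25 = 446000

x = $446,000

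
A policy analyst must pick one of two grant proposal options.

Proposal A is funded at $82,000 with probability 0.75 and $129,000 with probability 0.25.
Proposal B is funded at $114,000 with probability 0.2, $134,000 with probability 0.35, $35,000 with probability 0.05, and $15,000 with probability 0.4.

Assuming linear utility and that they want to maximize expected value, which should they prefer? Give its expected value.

Proposal A ($93,750)

Proposal A = 0.75 × 82000 + 0.25 × 129000 = 61500 + 32250 = 93750
Proposal B = 0.2 × 114000 + 0.35 × 134000 + 0.05 × 35000 + 0.4 × 15000 = 22800 + 46900 + 1750 + 6000 = 77450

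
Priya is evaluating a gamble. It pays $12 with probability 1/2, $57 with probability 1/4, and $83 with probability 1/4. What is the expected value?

$41

EV = 1/2 × 12 + 1/4 × 57 + 1/4 × 83 = 6 + 14.25 + 20.75 = 41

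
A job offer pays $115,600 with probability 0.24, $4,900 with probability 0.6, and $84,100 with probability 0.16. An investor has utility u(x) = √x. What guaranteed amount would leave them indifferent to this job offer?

E[u] = 0.24·√115600 + 0.6·√4900 + 0.16·√84100 = 0.24·340 + 0.6·70 + 0.16·290 = 170
CE = (170)² = 28900

$28,900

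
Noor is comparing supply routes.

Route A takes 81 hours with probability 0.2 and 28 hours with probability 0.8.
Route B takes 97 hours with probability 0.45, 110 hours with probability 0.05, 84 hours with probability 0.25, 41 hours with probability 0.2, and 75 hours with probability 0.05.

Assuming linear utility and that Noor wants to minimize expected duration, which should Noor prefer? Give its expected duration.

Route A = 0.2 × 81 + 0.8 × 28 = 16.2 + 22.4 = 38.6
Route B = 0.45 × 97 + 0.05 × 110 + 0.25 × 84 + 0.2 × 41 + 0.05 × 75 = 43.65 + 5.5 + 21 + 8.2 + 3.75 = 82.1

Route A (38.6 hours)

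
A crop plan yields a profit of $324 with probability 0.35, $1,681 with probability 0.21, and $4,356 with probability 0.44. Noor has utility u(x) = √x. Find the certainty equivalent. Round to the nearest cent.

E[u] = 0.35·√324 + 0.21·√1681 + 0.44·√4356 = 0.35·18 + 0.21·41 + 0.44·66 = 43.95
CE = (43.95)² = 1931.6025

$1,931.60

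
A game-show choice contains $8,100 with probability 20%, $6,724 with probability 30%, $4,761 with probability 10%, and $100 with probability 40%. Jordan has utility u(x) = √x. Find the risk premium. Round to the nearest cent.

$1,291.05

E[u] = 0.2·√8100 + 0.3·√6724 + 0.1·√4761 + 0.4·√100 = 0.2·90 + 0.3·82 + 0.1·69 + 0.4·10 = 53.5
CE = (53.5)² = 2862.25
Risk premium = EV − CE = 4153.3 − 2862.25 = 1291.05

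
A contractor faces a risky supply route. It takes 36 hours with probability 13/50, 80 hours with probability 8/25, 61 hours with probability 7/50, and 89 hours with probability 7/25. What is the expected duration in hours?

68.42 hours

EV = 13/50 × 36 + 8/25 × 80 + 7/50 × 61 + 7/25 × 89 = 9.36 + 25.6 + 8.54 + 24.92 = 68.42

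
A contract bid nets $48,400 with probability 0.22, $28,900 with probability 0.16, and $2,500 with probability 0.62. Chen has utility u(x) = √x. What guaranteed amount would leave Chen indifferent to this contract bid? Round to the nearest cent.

$11,363.56

E[u] = 0.22·√48400 + 0.16·√28900 + 0.62·√2500 = 0.22·220 + 0.16·170 + 0.62·50 = 106.6
CE = (106.6)² = 11363.56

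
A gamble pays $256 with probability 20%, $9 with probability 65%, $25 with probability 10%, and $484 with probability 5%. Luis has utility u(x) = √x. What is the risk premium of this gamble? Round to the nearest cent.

E[u] = 0.2·√256 + 0.65·√9 + 0.1·√25 + 0.05·√484 = 0.2·16 + 0.65·3 + 0.1·5 + 0.05·22 = 6.75
CE = (6.75)² = 45.5625
Risk premium = EV − CE = 83.75 − 45.5625 = 38.1875

$38.19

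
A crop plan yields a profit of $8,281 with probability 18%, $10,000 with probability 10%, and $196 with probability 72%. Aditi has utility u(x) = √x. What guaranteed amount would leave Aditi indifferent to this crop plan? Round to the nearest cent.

$1,329.33

E[u] = 0.18·√8281 + 0.1·√10000 + 0.72·√196 = 0.18·91 + 0.1·100 + 0.72·14 = 36.46
CE = (36.46)² = 1329.3316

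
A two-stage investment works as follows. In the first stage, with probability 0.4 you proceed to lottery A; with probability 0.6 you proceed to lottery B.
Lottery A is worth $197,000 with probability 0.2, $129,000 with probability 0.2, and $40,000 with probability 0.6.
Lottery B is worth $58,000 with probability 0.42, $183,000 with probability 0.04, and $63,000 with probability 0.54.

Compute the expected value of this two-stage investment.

EV(A) = 0.2 × 197000 + 0.2 × 129000 + 0.6 × 40000 = 39400 + 25800 + 24000 = 89200
EV(B) = 0.42 × 58000 + 0.04 × 183000 + 0.54 × 63000 = 24360 + 7320 + 34020 = 65700
Overall = 0.4 × 89200 + 0.6 × 65700 = 35680 + 39420 = 75100

$75,100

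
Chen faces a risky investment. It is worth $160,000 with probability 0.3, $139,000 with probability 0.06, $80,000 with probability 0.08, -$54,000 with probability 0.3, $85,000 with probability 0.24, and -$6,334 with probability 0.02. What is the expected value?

$66,813.32

EV = 0.3 × 160000 + 0.06 × 139000 + 0.08 × 80000 + 0.3 × (-54000) + 0.24 × 85000 + 0.02 × (-6334) = 48000 + 8340 + 6400 − 16200 + 20400 − 126.68 = 66813.32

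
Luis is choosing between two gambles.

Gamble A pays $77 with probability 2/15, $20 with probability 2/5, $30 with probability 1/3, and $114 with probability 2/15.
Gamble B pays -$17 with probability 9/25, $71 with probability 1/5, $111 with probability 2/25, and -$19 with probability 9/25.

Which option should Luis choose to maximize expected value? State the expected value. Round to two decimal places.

Gamble A ($43.47)

Gamble A = 2/15 × 77 + 2/5 × 20 + 1/3 × 30 + 2/15 × 114 = 10.2667 + 8 + 10 + 15.2 = 43.4667
Gamble B = 9/25 × (-17) + 1/5 × 71 + 2/25 × 111 + 9/25 × (-19) = -6.12 + 14.2 + 8.88 − 6.84 = 10.12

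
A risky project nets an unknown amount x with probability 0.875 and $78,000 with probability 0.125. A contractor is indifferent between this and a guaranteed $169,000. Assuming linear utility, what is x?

x = $182,000

0.875·x + 0.125·78000 = 169000
0.875·x = 169000 − 9750 = 159250
x = 159250 / 0.875 = 182000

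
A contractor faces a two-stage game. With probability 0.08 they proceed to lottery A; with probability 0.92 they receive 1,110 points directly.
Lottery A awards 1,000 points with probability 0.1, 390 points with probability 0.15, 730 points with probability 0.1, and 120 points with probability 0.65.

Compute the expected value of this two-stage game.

EV(A) = 0.1 × 1000 + 0.15 × 390 + 0.1 × 730 + 0.65 × 120 = 100 + 58.5 + 73 + 78 = 309.5
Branch B: 1110 (certain)
Overall = 0.08 × 309.5 + 0.92 × 1110 = 24.76 + 1021.2 = 1045.96

1045.96 points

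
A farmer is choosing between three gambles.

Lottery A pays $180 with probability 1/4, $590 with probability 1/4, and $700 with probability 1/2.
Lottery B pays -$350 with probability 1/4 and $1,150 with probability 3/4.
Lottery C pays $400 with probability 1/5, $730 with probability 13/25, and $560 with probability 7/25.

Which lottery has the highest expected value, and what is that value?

Lottery A = 1/4 × 180 + 1/4 × 590 + 1/2 × 700 = 45 + 147.5 + 350 = 542.5
Lottery B = 1/4 × (-350) + 3/4 × 1150 = -87.5 + 862.5 = 775
Lottery C = 1/5 × 400 + 13/25 × 730 + 7/25 × 560 = 80 + 379.6 + 156.8 = 616.4

Lottery B ($775)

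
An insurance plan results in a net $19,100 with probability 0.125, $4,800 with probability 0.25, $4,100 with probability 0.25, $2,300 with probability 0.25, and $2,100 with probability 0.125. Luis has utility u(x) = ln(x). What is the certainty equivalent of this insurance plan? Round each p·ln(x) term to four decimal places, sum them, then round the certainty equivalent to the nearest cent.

E[u] = 0.125·ln(19100) + 0.25·ln(4800) + 0.25·ln(4100) + 0.25·ln(2300) + 0.125·ln(2100) = 1.2322 + 2.1191 + 2.0797 + 1.9352 + 0.9562 = 8.3224
CE = e^8.3224 ≈ 4115.02

$4,115.02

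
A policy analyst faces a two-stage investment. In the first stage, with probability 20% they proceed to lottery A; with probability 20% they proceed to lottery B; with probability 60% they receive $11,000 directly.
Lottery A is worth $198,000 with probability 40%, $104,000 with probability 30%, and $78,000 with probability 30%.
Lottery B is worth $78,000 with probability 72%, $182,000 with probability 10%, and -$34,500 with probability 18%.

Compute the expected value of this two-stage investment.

EV(A) = 0.4 × 198000 + 0.3 × 104000 + 0.3 × 78000 = 79200 + 31200 + 23400 = 133800
EV(B) = 0.72 × 78000 + 0.1 × 182000 + 0.18 × (-34500) = 56160 + 18200 − 6210 = 68150
Branch C: 11000 (certain)
Overall = 0.2 × 133800 + 0.2 × 68150 + 0.6 × 11000 = 26760 + 13630 + 6600 = 46990

$46,990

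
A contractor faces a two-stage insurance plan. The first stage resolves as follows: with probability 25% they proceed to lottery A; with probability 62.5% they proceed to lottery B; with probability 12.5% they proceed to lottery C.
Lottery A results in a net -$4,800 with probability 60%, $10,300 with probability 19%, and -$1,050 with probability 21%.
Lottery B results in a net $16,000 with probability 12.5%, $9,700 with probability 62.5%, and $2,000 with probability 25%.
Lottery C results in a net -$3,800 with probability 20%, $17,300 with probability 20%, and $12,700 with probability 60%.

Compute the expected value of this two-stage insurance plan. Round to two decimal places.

EV(A) = 0.6 × (-4800) + 0.19 × 10300 + 0.21 × (-1050) = -2880 + 1957 − 220.5 = -1143.5
EV(B) = 0.125 × 16000 + 0.625 × 9700 + 0.25 × 2000 = 2000 + 6062.5 + 500 = 8562.5
EV(C) = 0.2 × (-3800) + 0.2 × 17300 + 0.6 × 12700 = -760 + 3460 + 7620 = 10320
Overall = 0.25 × (-1143.5) + 0.625 × 8562.5 + 0.125 × 10320 = -285.875 + 5351.5625 + 1290 = 6355.6875

$6,355.69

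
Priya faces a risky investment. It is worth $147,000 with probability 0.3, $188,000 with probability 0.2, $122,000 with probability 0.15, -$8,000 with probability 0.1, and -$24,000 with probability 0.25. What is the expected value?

EV = 0.3 × 147000 + 0.2 × 188000 + 0.15 × 122000 + 0.1 × (-8000) + 0.25 × (-24000) = 44100 + 37600 + 18300 − 800 − 6000 = 93200

$93,200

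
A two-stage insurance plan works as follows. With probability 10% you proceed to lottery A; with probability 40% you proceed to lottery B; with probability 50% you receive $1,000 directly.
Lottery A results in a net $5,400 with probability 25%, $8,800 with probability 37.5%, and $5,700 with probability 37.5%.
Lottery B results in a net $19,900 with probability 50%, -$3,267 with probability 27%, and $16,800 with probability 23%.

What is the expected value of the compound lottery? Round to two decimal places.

$6,351.51

EV(A) = 0.25 × 5400 + 0.375 × 8800 + 0.375 × 5700 = 1350 + 3300 + 2137.5 = 6787.5
EV(B) = 0.5 × 19900 + 0.27 × (-3267) + 0.23 × 16800 = 9950 − 882.09 + 3864 = 12931.91
Branch C: 1000 (certain)
Overall = 0.1 × 6787.5 + 0.4 × 12931.91 + 0.5 × 1000 = 678.75 + 5172.764 + 500 = 6351.514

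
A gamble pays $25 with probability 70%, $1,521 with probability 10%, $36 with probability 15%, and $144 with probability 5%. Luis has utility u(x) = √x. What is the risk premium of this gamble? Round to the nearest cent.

$102.99

E[u] = 0.7·√25 + 0.1·√1521 + 0.15·√36 + 0.05·√144 = 0.7·5 + 0.1·39 + 0.15·6 + 0.05·12 = 8.9
CE = (8.9)² = 79.21
Risk premium = EV − CE = 182.2 − 79.21 = 102.99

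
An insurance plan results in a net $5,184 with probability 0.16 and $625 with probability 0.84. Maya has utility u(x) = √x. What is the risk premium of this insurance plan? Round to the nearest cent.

$296.89

E[u] = 0.16·√5184 + 0.84·√625 = 0.16·72 + 0.84·25 = 32.52
CE = (32.52)² = 1057.5504
Risk premium = EV − CE = 1354.44 − 1057.5504 = 296.8896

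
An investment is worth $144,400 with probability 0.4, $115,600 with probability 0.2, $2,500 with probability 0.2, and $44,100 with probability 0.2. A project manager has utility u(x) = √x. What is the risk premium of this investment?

$16,216

E[u] = 0.4·√144400 + 0.2·√115600 + 0.2·√2500 + 0.2·√44100 = 0.4·380 + 0.2·340 + 0.2·50 + 0.2·210 = 272
CE = (272)² = 73984
Risk premium = EV − CE = 90200 − 73984 = 16216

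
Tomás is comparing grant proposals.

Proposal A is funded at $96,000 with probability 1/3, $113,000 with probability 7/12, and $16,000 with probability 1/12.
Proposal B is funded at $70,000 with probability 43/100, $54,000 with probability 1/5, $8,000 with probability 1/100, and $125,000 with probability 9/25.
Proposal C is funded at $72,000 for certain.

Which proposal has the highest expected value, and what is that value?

Proposal A ($99,250)

Proposal A = 1/3 × 96000 + 7/12 × 113000 + 1/12 × 16000 = 32000 + 65916.6667 + 1333.3333 = 99250
Proposal B = 43/100 × 70000 + 1/5 × 54000 + 1/100 × 8000 + 9/25 × 125000 = 30100 + 10800 + 80 + 45000 = 85980
Proposal C: 72000 (certain)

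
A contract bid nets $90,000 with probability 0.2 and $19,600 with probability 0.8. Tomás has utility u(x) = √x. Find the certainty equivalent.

E[u] = 0.2·√90000 + 0.8·√19600 = 0.2·300 + 0.8·140 = 172
CE = (172)² = 29584

$29,584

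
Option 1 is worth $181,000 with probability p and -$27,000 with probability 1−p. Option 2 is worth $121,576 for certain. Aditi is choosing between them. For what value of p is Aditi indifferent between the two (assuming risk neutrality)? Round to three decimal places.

p = 0.714

p·181000 + (1−p)·(-27000) = 121576
208000p − 27000 = 121576
p = (121576 + 27000) / 208000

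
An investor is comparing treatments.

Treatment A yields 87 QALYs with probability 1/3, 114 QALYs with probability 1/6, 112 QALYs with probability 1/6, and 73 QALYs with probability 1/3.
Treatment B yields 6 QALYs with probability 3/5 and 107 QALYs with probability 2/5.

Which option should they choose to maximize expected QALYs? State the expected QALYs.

Treatment A = 1/3 × 87 + 1/6 × 114 + 1/6 × 112 + 1/3 × 73 = 29 + 19 + 18.6667 + 24.3333 = 91
Treatment B = 3/5 × 6 + 2/5 × 107 = 3.6 + 42.8 = 46.4

Treatment A (91 QALYs)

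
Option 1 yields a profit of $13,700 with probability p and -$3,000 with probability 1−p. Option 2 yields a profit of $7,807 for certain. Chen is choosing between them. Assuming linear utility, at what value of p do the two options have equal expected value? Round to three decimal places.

p·13700 + (1−p)·(-3000) = 7807
16700p − 3000 = 7807
p = (7807 + 3000) / 16700

p = 0.647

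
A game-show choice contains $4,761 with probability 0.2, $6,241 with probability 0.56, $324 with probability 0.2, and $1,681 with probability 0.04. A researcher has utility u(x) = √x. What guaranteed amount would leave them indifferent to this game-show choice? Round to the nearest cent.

E[u] = 0.2·√4761 + 0.56·√6241 + 0.2·√324 + 0.04·√1681 = 0.2·69 + 0.56·79 + 0.2·18 + 0.04·41 = 63.28
CE = (63.28)² = 4004.3584

$4,004.36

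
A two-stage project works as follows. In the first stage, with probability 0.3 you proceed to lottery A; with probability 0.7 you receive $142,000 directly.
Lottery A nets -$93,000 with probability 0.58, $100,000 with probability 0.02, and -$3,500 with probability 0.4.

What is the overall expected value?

$83,398

EV(A) = 0.58 × (-93000) + 0.02 × 100000 + 0.4 × (-3500) = -53940 + 2000 − 1400 = -53340
Branch B: 142000 (certain)
Overall = 0.3 × (-53340) + 0.7 × 142000 = -16002 + 99400 = 83398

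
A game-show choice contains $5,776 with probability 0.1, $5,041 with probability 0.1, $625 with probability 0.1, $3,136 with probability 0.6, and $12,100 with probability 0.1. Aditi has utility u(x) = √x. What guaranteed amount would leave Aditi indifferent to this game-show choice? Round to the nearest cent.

E[u] = 0.1·√5776 + 0.1·√5041 + 0.1·√625 + 0.6·√3136 + 0.1·√12100 = 0.1·76 + 0.1·71 + 0.1·25 + 0.6·56 + 0.1·110 = 61.8
CE = (61.8)² = 3819.24

$3,819.24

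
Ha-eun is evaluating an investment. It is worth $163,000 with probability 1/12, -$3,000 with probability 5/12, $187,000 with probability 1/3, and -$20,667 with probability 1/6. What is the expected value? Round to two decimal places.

EV = 1/12 × 163000 + 5/12 × (-3000) + 1/3 × 187000 + 1/6 × (-20667) = 13583.3333 − 1250 + 62333.3333 − 3444.5 = 71222.1667

$71,222.17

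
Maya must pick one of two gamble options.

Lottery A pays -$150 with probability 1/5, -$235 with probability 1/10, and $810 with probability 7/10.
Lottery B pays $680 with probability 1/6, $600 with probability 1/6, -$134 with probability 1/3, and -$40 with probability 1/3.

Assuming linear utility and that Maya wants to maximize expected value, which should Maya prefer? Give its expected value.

Lottery A ($513.50)

Lottery A = 1/5 × (-150) + 1/10 × (-235) + 7/10 × 810 = -30 − 23.5 + 567 = 513.5
Lottery B = 1/6 × 680 + 1/6 × 600 + 1/3 × (-134) + 1/3 × (-40) = 113.3333 + 100 − 44.6667 − 13.3333 = 155.3333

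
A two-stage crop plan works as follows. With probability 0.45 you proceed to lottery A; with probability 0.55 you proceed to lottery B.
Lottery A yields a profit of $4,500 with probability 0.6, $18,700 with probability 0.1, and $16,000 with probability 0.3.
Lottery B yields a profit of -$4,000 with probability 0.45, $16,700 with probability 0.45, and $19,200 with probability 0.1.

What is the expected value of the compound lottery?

$8,415.75

EV(A) = 0.6 × 4500 + 0.1 × 18700 + 0.3 × 16000 = 2700 + 1870 + 4800 = 9370
EV(B) = 0.45 × (-4000) + 0.45 × 16700 + 0.1 × 19200 = -1800 + 7515 + 1920 = 7635
Overall = 0.45 × 9370 + 0.55 × 7635 = 4216.5 + 4199.25 = 8415.75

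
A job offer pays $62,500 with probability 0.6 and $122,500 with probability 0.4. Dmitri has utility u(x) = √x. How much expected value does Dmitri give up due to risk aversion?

$2,400

E[u] = 0.6·√62500 + 0.4·√122500 = 0.6·250 + 0.4·350 = 290
CE = (290)² = 84100
Risk premium = EV − CE = 86500 − 84100 = 2400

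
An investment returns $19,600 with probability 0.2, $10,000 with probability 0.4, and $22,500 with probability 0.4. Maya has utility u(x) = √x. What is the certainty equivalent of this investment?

$16,384

E[u] = 0.2·√19600 + 0.4·√10000 + 0.4·√22500 = 0.2·140 + 0.4·100 + 0.4·150 = 128
CE = (128)² = 16384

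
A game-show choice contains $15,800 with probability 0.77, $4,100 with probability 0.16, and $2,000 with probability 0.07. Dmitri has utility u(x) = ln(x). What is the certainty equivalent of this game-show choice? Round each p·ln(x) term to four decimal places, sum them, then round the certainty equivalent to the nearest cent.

$11,018.16

E[u] = 0.77·ln(15800) + 0.16·ln(4100) + 0.07·ln(2000) = 7.4442 + 1.3310 + 0.5321 = 9.3073
CE = e^9.3073 ≈ 11018.16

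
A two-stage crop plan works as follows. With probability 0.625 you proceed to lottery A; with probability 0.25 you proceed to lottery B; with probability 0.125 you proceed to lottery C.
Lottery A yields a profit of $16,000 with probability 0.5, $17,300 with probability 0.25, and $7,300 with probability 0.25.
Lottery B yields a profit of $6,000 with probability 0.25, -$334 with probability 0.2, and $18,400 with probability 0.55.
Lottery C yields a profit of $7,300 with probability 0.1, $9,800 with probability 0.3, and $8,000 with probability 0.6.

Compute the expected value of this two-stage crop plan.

$12,790.80

EV(A) = 0.5 × 16000 + 0.25 × 17300 + 0.25 × 7300 = 8000 + 4325 + 1825 = 14150
EV(B) = 0.25 × 6000 + 0.2 × (-334) + 0.55 × 18400 = 1500 − 66.8 + 10120 = 11553.2
EV(C) = 0.1 × 7300 + 0.3 × 9800 + 0.6 × 8000 = 730 + 2940 + 4800 = 8470
Overall = 0.625 × 14150 + 0.25 × 11553.2 + 0.125 × 8470 = 8843.75 + 2888.3 + 1058.75 = 12790.8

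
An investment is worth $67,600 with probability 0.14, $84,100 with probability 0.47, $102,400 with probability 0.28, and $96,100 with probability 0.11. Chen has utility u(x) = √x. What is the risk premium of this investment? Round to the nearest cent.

$381.04

E[u] = 0.14·√67600 + 0.47·√84100 + 0.28·√102400 + 0.11·√96100 = 0.14·260 + 0.47·290 + 0.28·320 + 0.11·310 = 296.4
CE = (296.4)² = 87852.96
Risk premium = EV − CE = 88234 − 87852.96 = 381.04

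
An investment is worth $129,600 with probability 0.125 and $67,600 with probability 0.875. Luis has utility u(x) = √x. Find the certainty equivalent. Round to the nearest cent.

$74,256.25

E[u] = 0.125·√129600 + 0.875·√67600 = 0.125·360 + 0.875·260 = 272.5
CE = (272.5)² = 74256.25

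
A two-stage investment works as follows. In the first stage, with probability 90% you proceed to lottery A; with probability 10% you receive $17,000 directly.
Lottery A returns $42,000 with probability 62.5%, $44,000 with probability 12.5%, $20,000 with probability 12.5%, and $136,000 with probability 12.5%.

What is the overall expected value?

$47,825

EV(A) = 0.625 × 42000 + 0.125 × 44000 + 0.125 × 20000 + 0.125 × 136000 = 26250 + 5500 + 2500 + 17000 = 51250
Branch B: 17000 (certain)
Overall = 0.9 × 51250 + 0.1 × 17000 = 46125 + 1700 = 47825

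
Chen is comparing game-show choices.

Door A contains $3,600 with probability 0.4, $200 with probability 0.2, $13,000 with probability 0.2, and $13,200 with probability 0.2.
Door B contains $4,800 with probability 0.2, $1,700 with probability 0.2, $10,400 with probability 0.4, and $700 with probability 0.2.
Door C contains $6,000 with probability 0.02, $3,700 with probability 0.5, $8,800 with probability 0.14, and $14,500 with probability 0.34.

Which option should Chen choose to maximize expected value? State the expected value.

Door A = 0.4 × 3600 + 0.2 × 200 + 0.2 × 13000 + 0.2 × 13200 = 1440 + 40 + 2600 + 2640 = 6720
Door B = 0.2 × 4800 + 0.2 × 1700 + 0.4 × 10400 + 0.2 × 700 = 960 + 340 + 4160 + 140 = 5600
Door C = 0.02 × 6000 + 0.5 × 3700 + 0.14 × 8800 + 0.34 × 14500 = 120 + 1850 + 1232 + 4930 = 8132

Door C ($8,132)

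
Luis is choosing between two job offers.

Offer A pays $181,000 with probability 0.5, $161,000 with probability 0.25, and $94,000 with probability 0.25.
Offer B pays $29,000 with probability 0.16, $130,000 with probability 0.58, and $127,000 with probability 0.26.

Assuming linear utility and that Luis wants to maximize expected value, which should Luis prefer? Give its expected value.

Offer A = 0.5 × 181000 + 0.25 × 161000 + 0.25 × 94000 = 90500 + 40250 + 23500 = 154250
Offer B = 0.16 × 29000 + 0.58 × 130000 + 0.26 × 127000 = 4640 + 75400 + 33020 = 113060

Offer A ($154,250)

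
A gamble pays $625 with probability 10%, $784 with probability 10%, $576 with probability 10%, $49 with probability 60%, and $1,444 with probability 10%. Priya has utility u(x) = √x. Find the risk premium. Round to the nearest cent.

$125.81

E[u] = 0.1·√625 + 0.1·√784 + 0.1·√576 + 0.6·√49 + 0.1·√1444 = 0.1·25 + 0.1·28 + 0.1·24 + 0.6·7 + 0.1·38 = 15.7
CE = (15.7)² = 246.49
Risk premium = EV − CE = 372.3 − 246.49 = 125.81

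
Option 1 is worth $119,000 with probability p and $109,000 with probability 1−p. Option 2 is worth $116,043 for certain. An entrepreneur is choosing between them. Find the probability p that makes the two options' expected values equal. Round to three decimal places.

p·119000 + (1−p)·109000 = 116043
10000p + 109000 = 116043
p = (116043 − 109000) / 10000

p = 0.704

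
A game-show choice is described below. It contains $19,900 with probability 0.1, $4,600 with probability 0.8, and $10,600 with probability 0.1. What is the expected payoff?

EV = 0.1 × 19900 + 0.8 × 4600 + 0.1 × 10600 = 1990 + 3680 + 1060 = 6730

$6,730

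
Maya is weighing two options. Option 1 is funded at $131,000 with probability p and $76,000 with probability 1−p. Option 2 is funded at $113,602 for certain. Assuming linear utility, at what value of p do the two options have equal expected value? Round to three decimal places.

p = 0.684

p·131000 + (1−p)·76000 = 113602
55000p + 76000 = 113602
p = (113602 − 76000) / 55000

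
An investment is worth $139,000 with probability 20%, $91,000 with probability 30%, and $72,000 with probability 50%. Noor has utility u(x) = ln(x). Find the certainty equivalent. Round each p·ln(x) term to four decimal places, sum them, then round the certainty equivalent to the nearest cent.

$88,097.55

E[u] = 0.2·ln(139000) + 0.3·ln(91000) + 0.5·ln(72000) = 2.3684 + 3.4256 + 5.5922 = 11.3862
CE = e^11.3862 ≈ 88097.55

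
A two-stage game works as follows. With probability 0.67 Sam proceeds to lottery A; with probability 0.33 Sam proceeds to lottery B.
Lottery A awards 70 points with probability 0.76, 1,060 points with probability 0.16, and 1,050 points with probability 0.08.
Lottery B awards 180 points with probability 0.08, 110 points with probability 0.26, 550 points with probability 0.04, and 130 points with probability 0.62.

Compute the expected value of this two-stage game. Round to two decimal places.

253.60 points

EV(A) = 0.76 × 70 + 0.16 × 1060 + 0.08 × 1050 = 53.2 + 169.6 + 84 = 306.8
EV(B) = 0.08 × 180 + 0.26 × 110 + 0.04 × 550 + 0.62 × 130 = 14.4 + 28.6 + 22 + 80.6 = 145.6
Overall = 0.67 × 306.8 + 0.33 × 145.6 = 205.556 + 48.048 = 253.604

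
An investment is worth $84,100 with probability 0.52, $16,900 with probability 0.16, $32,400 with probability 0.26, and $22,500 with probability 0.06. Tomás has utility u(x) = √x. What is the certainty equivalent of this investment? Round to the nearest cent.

$51,710.76

E[u] = 0.52·√84100 + 0.16·√16900 + 0.26·√32400 + 0.06·√22500 = 0.52·290 + 0.16·130 + 0.26·180 + 0.06·150 = 227.4
CE = (227.4)² = 51710.76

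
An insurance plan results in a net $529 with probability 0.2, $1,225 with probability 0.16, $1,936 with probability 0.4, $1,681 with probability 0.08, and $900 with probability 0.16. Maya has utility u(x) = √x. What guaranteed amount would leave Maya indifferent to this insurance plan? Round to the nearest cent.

$1,287.37

E[u] = 0.2·√529 + 0.16·√1225 + 0.4·√1936 + 0.08·√1681 + 0.16·√900 = 0.2·23 + 0.16·35 + 0.4·44 + 0.08·41 + 0.16·30 = 35.88
CE = (35.88)² = 1287.3744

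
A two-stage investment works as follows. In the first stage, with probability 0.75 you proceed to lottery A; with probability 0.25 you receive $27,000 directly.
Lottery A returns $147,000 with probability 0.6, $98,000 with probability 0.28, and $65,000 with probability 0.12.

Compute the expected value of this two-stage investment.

$99,330

EV(A) = 0.6 × 147000 + 0.28 × 98000 + 0.12 × 65000 = 88200 + 27440 + 7800 = 123440
Branch B: 27000 (certain)
Overall = 0.75 × 123440 + 0.25 × 27000 = 92580 + 6750 = 99330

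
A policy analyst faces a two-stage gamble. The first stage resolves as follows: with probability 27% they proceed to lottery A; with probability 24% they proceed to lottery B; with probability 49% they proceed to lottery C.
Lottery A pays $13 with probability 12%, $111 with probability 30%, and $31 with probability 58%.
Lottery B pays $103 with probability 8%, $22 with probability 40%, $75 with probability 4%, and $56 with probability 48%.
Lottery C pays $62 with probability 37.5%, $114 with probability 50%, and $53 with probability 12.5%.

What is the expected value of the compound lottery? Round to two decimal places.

$68.10

EV(A) = 0.12 × 13 + 0.3 × 111 + 0.58 × 31 = 1.56 + 33.3 + 17.98 = 52.84
EV(B) = 0.08 × 103 + 0.4 × 22 + 0.04 × 75 + 0.48 × 56 = 8.24 + 8.8 + 3 + 26.88 = 46.92
EV(C) = 0.375 × 62 + 0.5 × 114 + 0.125 × 53 = 23.25 + 57 + 6.625 = 86.875
Overall = 0.27 × 52.84 + 0.24 × 46.92 + 0.49 × 86.875 = 14.2668 + 11.2608 + 42.56875 = 68.09635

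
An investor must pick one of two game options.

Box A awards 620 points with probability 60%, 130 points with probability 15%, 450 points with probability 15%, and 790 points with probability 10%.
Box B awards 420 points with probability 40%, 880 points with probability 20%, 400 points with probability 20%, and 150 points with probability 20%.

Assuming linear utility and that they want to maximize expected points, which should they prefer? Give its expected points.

Box A = 0.6 × 620 + 0.15 × 130 + 0.15 × 450 + 0.1 × 790 = 372 + 19.5 + 67.5 + 79 = 538
Box B = 0.4 × 420 + 0.2 × 880 + 0.2 × 400 + 0.2 × 150 = 168 + 176 + 80 + 30 = 454

Box A (538 points)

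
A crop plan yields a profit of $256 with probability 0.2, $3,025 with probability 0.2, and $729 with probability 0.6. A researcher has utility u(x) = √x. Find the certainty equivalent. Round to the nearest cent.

E[u] = 0.2·√256 + 0.2·√3025 + 0.6·√729 = 0.2·16 + 0.2·55 + 0.6·27 = 30.4
CE = (30.4)² = 924.16

$924.16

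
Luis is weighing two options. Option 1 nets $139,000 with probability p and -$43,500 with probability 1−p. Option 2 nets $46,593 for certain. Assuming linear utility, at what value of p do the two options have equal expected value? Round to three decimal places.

p·139000 + (1−p)·(-43500) = 46593
182500p − 43500 = 46593
p = (46593 + 43500) / 182500

p = 0.494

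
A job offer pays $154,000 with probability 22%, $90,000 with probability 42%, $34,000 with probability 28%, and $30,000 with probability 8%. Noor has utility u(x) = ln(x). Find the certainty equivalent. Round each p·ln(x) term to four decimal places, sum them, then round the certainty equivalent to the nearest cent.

E[u] = 0.22·ln(154000) + 0.42·ln(90000) + 0.28·ln(34000) + 0.08·ln(30000) = 2.6278 + 4.7912 + 2.9216 + 0.8247 = 11.1653
CE = e^11.1653 ≈ 70636.34

$70,636.34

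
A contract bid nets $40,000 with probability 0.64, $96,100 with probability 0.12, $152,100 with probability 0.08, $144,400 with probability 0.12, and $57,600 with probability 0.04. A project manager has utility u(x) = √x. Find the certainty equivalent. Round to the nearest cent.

E[u] = 0.64·√40000 + 0.12·√96100 + 0.08·√152100 + 0.12·√144400 + 0.04·√57600 = 0.64·200 + 0.12·310 + 0.08·390 + 0.12·380 + 0.04·240 = 251.6
CE = (251.6)² = 63302.56

$63,302.56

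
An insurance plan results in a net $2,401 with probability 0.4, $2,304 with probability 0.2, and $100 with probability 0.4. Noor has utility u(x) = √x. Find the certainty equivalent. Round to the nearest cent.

E[u] = 0.4·√2401 + 0.2·√2304 + 0.4·√100 = 0.4·49 + 0.2·48 + 0.4·10 = 33.2
CE = (33.2)² = 1102.24

$1,102.24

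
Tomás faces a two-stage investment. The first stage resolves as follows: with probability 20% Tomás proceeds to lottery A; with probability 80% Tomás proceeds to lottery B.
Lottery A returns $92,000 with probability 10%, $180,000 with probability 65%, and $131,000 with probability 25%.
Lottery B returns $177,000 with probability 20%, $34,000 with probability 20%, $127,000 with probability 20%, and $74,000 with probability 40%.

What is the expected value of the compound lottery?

EV(A) = 0.1 × 92000 + 0.65 × 180000 + 0.25 × 131000 = 9200 + 117000 + 32750 = 158950
EV(B) = 0.2 × 177000 + 0.2 × 34000 + 0.2 × 127000 + 0.4 × 74000 = 35400 + 6800 + 25400 + 29600 = 97200
Overall = 0.2 × 158950 + 0.8 × 97200 = 31790 + 77760 = 109550

$109,550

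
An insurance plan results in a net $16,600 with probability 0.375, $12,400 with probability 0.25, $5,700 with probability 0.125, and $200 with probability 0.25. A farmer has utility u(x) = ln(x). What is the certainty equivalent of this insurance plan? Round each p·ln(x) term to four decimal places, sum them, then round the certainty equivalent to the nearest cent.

E[u] = 0.375·ln(16600) + 0.25·ln(12400) + 0.125·ln(5700) + 0.25·ln(200) = 3.6439 + 2.3564 + 1.0810 + 1.3246 = 8.4059
CE = e^8.4059 ≈ 4473.38

$4,473.38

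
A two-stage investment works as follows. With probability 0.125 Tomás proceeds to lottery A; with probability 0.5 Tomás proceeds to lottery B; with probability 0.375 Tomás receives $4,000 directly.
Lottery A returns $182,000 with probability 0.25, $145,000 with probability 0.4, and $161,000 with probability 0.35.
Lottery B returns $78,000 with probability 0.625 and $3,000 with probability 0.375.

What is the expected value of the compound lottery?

EV(A) = 0.25 × 182000 + 0.4 × 145000 + 0.35 × 161000 = 45500 + 58000 + 56350 = 159850
EV(B) = 0.625 × 78000 + 0.375 × 3000 = 48750 + 1125 = 49875
Branch C: 4000 (certain)
Overall = 0.125 × 159850 + 0.5 × 49875 + 0.375 × 4000 = 19981.25 + 24937.5 + 1500 = 46418.75

$46,418.75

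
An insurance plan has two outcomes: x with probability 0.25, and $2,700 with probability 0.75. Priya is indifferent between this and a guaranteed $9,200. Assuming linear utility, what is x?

x = $28,700

0.25·x + 0.75·2700 = 9200
0.25·x = 9200 − 2025 = 7175
x = 7175 / 0.25 = 28700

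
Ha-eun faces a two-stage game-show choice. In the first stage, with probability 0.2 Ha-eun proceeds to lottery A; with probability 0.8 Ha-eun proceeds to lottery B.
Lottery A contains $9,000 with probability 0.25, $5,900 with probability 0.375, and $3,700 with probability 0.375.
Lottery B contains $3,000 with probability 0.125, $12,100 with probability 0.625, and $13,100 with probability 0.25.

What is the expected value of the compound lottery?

EV(A) = 0.25 × 9000 + 0.375 × 5900 + 0.375 × 3700 = 2250 + 2212.5 + 1387.5 = 5850
EV(B) = 0.125 × 3000 + 0.625 × 12100 + 0.25 × 13100 = 375 + 7562.5 + 3275 = 11212.5
Overall = 0.2 × 5850 + 0.8 × 11212.5 = 1170 + 8970 = 10140

$10,140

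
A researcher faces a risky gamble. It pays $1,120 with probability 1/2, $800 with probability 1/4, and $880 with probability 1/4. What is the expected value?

$980

EV = 1/2 × 1120 + 1/4 × 800 + 1/4 × 880 = 560 + 200 + 220 = 980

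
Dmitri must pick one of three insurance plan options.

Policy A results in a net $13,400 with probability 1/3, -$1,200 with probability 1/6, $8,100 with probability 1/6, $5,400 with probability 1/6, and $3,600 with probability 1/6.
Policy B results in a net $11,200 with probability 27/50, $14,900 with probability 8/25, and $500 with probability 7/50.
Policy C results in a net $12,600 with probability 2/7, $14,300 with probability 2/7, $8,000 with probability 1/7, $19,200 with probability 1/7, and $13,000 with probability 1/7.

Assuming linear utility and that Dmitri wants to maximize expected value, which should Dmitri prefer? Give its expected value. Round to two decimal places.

Policy C ($13,428.57)

Policy A = 1/3 × 13400 + 1/6 × (-1200) + 1/6 × 8100 + 1/6 × 5400 + 1/6 × 3600 = 4466.6667 − 200 + 1350 + 900 + 600 = 7116.6667
Policy B = 27/50 × 11200 + 8/25 × 14900 + 7/50 × 500 = 6048 + 4768 + 70 = 10886
Policy C = 2/7 × 12600 + 2/7 × 14300 + 1/7 × 8000 + 1/7 × 19200 + 1/7 × 13000 = 3600 + 4085.7143 + 1142.8571 + 2742.8571 + 1857.1429 = 13428.5714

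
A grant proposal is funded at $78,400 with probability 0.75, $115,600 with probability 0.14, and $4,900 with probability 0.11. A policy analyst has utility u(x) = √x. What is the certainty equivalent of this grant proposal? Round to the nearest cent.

$70,384.09

E[u] = 0.75·√78400 + 0.14·√115600 + 0.11·√4900 = 0.75·280 + 0.14·340 + 0.11·70 = 265.3
CE = (265.3)² = 70384.09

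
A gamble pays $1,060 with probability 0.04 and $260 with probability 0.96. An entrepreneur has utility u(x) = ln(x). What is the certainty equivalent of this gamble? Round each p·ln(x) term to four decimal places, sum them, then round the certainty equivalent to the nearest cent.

$275.04

E[u] = 0.04·ln(1060) + 0.96·ln(260) = 0.2786 + 5.3383 = 5.6169
CE = e^5.6169 ≈ 275.04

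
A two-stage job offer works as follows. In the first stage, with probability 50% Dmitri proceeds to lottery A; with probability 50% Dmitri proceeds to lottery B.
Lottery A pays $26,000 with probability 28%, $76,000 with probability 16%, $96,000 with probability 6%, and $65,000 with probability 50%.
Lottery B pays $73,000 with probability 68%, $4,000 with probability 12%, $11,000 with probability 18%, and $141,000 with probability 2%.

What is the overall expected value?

$56,310

EV(A) = 0.28 × 26000 + 0.16 × 76000 + 0.06 × 96000 + 0.5 × 65000 = 7280 + 12160 + 5760 + 32500 = 57700
EV(B) = 0.68 × 73000 + 0.12 × 4000 + 0.18 × 11000 + 0.02 × 141000 = 49640 + 480 + 1980 + 2820 = 54920
Overall = 0.5 × 57700 + 0.5 × 54920 = 28850 + 27460 = 56310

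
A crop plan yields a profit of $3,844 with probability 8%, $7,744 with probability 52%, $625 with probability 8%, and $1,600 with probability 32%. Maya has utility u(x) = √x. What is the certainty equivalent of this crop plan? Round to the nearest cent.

$4,292.87

E[u] = 0.08·√3844 + 0.52·√7744 + 0.08·√625 + 0.32·√1600 = 0.08·62 + 0.52·88 + 0.08·25 + 0.32·40 = 65.52
CE = (65.52)² = 4292.8704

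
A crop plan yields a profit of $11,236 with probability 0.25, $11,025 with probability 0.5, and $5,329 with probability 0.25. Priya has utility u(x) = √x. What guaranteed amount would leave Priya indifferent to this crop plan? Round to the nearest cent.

E[u] = 0.25·√11236 + 0.5·√11025 + 0.25·√5329 = 0.25·106 + 0.5·105 + 0.25·73 = 97.25
CE = (97.25)² = 9457.5625

$9,457.56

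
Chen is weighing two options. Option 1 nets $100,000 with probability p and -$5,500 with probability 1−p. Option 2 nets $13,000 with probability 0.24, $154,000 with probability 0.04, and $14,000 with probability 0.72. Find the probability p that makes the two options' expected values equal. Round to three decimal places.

EV(Option 2) = 0.24 × 13000 + 0.04 × 154000 + 0.72 × 14000 = 3120 + 6160 + 10080 = 19360
p·100000 + (1−p)·(-5500) = 19360
105500p − 5500 = 19360
p = (19360 + 5500) / 105500

p = 0.236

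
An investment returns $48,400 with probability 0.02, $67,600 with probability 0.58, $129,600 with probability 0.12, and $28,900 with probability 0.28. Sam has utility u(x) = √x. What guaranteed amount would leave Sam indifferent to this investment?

E[u] = 0.02·√48400 + 0.58·√67600 + 0.12·√129600 + 0.28·√28900 = 0.02·220 + 0.58·260 + 0.12·360 + 0.28·170 = 246
CE = (246)² = 60516

$60,516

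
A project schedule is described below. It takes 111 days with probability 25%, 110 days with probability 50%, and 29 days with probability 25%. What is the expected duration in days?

90 days

EV = 0.25 × 111 + 0.5 × 110 + 0.25 × 29 = 27.75 + 55 + 7.25 = 90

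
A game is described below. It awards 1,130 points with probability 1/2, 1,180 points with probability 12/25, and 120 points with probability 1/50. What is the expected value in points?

1133.8 points

EV = 1/2 × 1130 + 12/25 × 1180 + 1/50 × 120 = 565 + 566.4 + 2.4 = 1133.8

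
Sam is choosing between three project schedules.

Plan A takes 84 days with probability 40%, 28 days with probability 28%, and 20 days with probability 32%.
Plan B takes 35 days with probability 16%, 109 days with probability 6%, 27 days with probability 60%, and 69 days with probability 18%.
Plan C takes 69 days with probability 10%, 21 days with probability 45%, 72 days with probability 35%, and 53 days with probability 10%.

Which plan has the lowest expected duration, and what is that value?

Plan B (40.76 days)

Plan A = 0.4 × 84 + 0.28 × 28 + 0.32 × 20 = 33.6 + 7.84 + 6.4 = 47.84
Plan B = 0.16 × 35 + 0.06 × 109 + 0.6 × 27 + 0.18 × 69 = 5.6 + 6.54 + 16.2 + 12.42 = 40.76
Plan C = 0.1 × 69 + 0.45 × 21 + 0.35 × 72 + 0.1 × 53 = 6.9 + 9.45 + 25.2 + 5.3 = 46.85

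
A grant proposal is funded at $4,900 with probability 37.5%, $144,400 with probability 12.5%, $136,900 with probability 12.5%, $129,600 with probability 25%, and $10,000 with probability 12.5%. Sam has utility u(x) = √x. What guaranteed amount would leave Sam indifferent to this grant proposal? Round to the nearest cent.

E[u] = 0.375·√4900 + 0.125·√144400 + 0.125·√136900 + 0.25·√129600 + 0.125·√10000 = 0.375·70 + 0.125·380 + 0.125·370 + 0.25·360 + 0.125·100 = 222.5
CE = (222.5)² = 49506.25

$49,506.25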